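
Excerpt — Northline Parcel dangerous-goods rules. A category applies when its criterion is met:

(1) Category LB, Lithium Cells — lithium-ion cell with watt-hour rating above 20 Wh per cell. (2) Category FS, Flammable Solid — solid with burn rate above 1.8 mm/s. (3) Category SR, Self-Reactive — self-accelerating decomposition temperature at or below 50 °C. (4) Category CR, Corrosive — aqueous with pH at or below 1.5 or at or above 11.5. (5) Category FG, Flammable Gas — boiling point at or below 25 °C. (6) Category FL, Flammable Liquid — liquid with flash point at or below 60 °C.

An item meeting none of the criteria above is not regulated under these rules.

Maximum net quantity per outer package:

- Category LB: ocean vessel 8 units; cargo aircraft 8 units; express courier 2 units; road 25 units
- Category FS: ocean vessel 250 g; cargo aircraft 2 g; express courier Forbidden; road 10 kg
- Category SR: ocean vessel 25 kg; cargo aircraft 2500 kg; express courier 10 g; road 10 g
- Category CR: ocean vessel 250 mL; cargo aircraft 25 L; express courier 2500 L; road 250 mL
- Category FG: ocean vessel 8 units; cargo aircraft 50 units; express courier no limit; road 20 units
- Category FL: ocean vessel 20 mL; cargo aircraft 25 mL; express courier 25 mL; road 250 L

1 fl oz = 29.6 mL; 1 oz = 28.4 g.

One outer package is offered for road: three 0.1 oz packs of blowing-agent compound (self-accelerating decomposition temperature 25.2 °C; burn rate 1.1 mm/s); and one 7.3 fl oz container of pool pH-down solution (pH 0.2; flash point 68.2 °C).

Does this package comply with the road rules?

Yes

With self-accelerating decomposition temperature 25.2 °C (≤ 50 °C), the blowing-agent compound falls in Category SR.
Pool pH-down solution: pH 0.2 ≤ 1.5 → Category CR (Corrosive).
Category CR quantity: one 7.3 fl oz container = 216.08 mL.
216.08 mL ≤ 250 mL (road limit, Category CR) — within limit.
Category SR quantity: three 0.1 oz packs = 8.52 g.
8.52 g is within the road limit of 10 g for Category SR.
Every hazard category is within its road limit and no segregation rule is violated.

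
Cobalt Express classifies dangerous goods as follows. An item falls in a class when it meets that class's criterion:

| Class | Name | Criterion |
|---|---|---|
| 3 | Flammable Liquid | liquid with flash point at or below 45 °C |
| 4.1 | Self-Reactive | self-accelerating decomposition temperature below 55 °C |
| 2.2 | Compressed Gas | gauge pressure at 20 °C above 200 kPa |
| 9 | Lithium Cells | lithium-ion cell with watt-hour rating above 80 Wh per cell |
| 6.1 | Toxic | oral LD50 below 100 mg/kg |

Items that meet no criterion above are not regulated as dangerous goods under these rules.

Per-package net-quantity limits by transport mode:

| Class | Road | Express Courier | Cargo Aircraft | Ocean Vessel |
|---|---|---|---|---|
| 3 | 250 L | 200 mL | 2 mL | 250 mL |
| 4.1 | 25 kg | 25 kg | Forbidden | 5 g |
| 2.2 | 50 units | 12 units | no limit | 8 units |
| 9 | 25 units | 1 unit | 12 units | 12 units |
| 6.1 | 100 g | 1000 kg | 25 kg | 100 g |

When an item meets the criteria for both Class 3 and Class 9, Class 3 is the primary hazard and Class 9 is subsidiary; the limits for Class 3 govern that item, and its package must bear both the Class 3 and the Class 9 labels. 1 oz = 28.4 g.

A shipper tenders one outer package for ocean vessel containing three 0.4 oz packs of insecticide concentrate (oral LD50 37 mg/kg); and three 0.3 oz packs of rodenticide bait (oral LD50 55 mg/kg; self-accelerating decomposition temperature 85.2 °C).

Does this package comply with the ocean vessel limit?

Oral LD50 37 mg/kg meets the Class 6.1 criterion (Toxic), so the insecticide concentrate is Class 6.1.
With oral LD50 55 mg/kg (< 100 mg/kg), the rodenticide bait falls in Class 6.1.
Total Class 6.1: (three 0.4 oz packs = 34.08 g) + (three 0.3 oz packs = 25.56 g) = 59.64 g.
59.64 g ≤ 100 g (ocean vessel limit, Class 6.1) — within limit.

Yes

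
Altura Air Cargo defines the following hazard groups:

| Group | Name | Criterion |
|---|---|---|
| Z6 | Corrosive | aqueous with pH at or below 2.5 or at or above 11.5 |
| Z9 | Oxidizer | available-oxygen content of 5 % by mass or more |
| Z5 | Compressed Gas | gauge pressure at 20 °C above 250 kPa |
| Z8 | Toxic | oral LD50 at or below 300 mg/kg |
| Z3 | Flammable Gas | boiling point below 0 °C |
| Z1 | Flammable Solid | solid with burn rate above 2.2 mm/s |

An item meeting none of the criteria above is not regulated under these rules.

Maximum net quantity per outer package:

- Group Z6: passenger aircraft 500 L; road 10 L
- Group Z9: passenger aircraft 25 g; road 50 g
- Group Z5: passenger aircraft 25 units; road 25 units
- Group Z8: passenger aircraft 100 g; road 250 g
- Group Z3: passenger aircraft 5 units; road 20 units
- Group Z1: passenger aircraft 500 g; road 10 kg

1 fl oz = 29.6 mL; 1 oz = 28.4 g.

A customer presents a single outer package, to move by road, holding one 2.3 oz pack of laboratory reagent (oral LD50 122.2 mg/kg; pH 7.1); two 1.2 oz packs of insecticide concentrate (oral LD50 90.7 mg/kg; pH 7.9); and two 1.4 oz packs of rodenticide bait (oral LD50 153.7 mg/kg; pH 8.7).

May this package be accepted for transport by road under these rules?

Yes

Laboratory reagent: oral LD50 122.2 mg/kg ≤ 300 mg/kg → Group Z8 (Toxic).
Insecticide concentrate: oral LD50 90.7 mg/kg ≤ 300 mg/kg → Group Z8 (Toxic).
With oral LD50 153.7 mg/kg (≤ 300 mg/kg), the rodenticide bait falls in Group Z8.
Total Group Z8: (one 2.3 oz pack = 65.32 g) + (two 1.2 oz packs = 68.16 g) + (two 1.4 oz packs = 79.52 g) = 213 g.
That is within the Group Z8 road limit of 250 g.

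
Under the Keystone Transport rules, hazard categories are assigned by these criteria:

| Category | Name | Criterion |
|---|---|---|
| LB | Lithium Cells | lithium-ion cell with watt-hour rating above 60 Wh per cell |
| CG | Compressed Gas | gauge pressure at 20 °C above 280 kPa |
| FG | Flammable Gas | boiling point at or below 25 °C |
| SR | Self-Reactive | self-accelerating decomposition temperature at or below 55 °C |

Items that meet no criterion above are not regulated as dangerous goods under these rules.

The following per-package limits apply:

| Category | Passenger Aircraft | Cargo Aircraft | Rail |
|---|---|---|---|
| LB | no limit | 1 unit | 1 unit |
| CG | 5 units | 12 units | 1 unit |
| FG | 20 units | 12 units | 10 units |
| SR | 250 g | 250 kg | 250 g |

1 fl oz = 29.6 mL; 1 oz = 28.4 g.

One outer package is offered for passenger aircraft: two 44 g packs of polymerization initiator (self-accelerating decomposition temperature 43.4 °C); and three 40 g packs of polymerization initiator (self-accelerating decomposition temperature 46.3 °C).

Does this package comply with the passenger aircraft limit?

With self-accelerating decomposition temperature 43.4 °C (≤ 55 °C), the polymerization initiator falls in Category SR.
With self-accelerating decomposition temperature 46.3 °C (≤ 55 °C), the polymerization initiator falls in Category SR.
Total Category SR: (two 44 g packs = 88 g) + (three 40 g packs = 120 g) = 208 g.
208 g is within the passenger aircraft limit of 250 g for Category SR.

Yes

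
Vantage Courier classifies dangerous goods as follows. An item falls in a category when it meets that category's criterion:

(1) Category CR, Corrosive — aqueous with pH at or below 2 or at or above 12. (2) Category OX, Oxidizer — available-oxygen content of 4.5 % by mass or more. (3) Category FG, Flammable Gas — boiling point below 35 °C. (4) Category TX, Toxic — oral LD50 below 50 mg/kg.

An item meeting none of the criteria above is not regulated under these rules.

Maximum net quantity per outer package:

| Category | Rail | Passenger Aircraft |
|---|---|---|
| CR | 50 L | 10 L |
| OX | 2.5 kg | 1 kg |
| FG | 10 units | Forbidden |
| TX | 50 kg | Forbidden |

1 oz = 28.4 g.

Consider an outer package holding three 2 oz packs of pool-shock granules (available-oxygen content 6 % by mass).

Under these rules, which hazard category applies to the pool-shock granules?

Category OX

Pool-shock granules: available-oxygen content 6 % by mass ≥ 4.5 % by mass → Category OX (Oxidizer).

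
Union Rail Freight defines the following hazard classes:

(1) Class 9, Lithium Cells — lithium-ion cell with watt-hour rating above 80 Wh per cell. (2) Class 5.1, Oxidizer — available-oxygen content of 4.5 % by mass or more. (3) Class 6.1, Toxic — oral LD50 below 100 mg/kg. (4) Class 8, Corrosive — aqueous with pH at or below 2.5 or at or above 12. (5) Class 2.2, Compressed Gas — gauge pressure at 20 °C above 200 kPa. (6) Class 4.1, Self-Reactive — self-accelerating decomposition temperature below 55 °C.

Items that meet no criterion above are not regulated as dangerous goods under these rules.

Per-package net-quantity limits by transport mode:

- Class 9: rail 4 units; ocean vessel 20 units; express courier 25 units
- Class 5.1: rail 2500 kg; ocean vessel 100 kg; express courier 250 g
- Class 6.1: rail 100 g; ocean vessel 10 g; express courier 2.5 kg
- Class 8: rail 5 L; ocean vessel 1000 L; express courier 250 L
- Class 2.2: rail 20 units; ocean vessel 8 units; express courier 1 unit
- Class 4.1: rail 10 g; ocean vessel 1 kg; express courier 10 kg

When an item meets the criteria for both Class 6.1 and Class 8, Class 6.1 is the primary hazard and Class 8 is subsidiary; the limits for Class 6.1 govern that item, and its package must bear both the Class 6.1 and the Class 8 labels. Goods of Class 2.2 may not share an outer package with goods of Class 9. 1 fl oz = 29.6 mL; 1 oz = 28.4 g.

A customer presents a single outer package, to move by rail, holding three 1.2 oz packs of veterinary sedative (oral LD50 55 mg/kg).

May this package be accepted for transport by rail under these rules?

Oral LD50 55 mg/kg meets the Class 6.1 criterion (Toxic), so the veterinary sedative is Class 6.1.
Class 6.1 quantity: three 1.2 oz packs = 102.24 g.
That exceeds the Class 6.1 rail limit of 100 g.

No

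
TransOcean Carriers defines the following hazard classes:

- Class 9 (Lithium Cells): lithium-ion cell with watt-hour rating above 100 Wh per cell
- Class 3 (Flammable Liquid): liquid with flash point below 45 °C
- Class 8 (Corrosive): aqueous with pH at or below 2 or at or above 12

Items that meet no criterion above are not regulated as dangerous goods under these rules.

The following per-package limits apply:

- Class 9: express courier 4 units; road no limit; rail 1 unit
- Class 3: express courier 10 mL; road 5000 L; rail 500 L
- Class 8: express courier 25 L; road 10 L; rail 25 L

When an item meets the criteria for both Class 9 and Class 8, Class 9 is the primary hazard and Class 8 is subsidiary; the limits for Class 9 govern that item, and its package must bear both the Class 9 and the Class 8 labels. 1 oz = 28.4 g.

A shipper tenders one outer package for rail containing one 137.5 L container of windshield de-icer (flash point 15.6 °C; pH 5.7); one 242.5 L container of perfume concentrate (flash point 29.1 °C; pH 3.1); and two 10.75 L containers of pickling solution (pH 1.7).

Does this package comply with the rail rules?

Yes

Flash point 15.6 °C meets the Class 3 criterion (Flammable Liquid), so the windshield de-icer is Class 3.
With flash point 29.1 °C (< 45 °C), the perfume concentrate falls in Class 3.
pH 1.7 meets the Class 8 criterion (Corrosive), so the pickling solution is Class 8.
Total Class 3: 137.5 L + 242.5 L = 380 L.
380 L ≤ 500 L (rail limit, Class 3) — within limit.
Class 8 quantity: two 10.75 L containers = 21.5 L.
21.5 L is within the rail limit of 25 L for Class 8.
Every hazard class is within its rail limit and no segregation rule is violated.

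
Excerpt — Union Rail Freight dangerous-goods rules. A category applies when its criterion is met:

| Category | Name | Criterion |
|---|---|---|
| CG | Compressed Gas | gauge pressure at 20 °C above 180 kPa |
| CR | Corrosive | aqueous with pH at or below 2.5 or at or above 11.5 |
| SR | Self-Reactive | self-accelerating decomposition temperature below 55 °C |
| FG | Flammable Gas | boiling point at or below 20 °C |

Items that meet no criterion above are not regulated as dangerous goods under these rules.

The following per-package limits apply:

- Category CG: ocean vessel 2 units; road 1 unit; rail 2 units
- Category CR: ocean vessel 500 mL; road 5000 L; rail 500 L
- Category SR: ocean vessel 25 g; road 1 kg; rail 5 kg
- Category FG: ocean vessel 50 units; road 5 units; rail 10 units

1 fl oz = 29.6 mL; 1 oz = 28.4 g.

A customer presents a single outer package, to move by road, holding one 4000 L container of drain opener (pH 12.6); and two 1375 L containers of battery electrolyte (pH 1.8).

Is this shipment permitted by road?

pH 12.6 meets the Category CR criterion (Corrosive), so the drain opener is Category CR.
The battery electrolyte has pH 1.8, which is ≤ 2.5, so it is Category CR (Corrosive).
Category CR net quantity: 4000 L + (two 1375 L containers = 2750 L) = 6750 L.
That exceeds the Category CR road limit of 5000 L.

No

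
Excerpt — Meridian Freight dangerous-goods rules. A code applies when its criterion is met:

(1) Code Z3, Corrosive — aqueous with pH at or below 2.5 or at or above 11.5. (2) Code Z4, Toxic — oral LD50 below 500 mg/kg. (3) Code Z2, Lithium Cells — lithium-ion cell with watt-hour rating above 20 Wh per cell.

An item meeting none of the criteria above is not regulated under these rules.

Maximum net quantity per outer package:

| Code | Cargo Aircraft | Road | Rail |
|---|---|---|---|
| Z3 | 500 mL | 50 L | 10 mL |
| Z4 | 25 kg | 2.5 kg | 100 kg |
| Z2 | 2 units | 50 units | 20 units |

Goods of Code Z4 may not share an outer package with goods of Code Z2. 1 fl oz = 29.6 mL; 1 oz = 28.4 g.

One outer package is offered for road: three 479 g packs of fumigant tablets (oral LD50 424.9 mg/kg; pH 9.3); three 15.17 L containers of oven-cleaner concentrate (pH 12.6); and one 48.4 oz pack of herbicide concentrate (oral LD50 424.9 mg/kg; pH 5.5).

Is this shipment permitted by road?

No

Oral LD50 424.9 mg/kg meets the Code Z4 criterion (Toxic), so the fumigant tablets are Code Z4.
The oven-cleaner concentrate has pH 12.6, which is ≥ 11.5, so it is Code Z3 (Corrosive).
With oral LD50 424.9 mg/kg (< 500 mg/kg), the herbicide concentrate falls in Code Z4.
Code Z4 net quantity: (three 479 g packs = 1.437 kg) + (one 48.4 oz pack = 1374.56 g) = 2811.56 g.
2811.56 g > 2.5 kg (road limit, Code Z4) — over the limit.
Code Z3 quantity: three 15.17 L containers = 45.51 L.
45.51 L is within the road limit of 50 L for Code Z3.
The segregation rule (Code Z4 with Code Z2) does not apply to Code Z4 with Code Z3.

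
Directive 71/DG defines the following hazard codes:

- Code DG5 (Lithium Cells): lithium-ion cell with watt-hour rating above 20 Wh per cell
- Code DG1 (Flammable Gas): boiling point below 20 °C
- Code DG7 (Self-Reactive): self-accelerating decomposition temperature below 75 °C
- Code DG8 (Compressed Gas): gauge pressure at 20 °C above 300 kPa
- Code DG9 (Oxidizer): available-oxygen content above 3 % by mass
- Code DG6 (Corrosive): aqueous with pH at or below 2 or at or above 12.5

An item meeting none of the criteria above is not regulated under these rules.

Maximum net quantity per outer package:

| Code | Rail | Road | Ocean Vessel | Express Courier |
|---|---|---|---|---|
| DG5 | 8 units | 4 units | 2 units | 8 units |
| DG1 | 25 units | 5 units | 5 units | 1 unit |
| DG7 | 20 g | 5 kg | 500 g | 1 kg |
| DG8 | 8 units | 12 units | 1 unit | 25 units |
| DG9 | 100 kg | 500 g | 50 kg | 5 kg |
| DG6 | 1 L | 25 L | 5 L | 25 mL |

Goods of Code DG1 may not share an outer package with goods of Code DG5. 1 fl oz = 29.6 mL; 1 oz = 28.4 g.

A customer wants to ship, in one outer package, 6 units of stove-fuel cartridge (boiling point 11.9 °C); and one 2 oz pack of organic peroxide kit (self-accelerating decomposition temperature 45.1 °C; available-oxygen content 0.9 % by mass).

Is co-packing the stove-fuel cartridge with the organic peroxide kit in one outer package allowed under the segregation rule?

Yes

Stove-fuel cartridge: boiling point 11.9 °C < 20 °C → Code DG1 (Flammable Gas).
Organic peroxide kit: self-accelerating decomposition temperature 45.1 °C < 75 °C → Code DG7 (Self-Reactive).
No segregation rule bars Code DG1 with Code DG7.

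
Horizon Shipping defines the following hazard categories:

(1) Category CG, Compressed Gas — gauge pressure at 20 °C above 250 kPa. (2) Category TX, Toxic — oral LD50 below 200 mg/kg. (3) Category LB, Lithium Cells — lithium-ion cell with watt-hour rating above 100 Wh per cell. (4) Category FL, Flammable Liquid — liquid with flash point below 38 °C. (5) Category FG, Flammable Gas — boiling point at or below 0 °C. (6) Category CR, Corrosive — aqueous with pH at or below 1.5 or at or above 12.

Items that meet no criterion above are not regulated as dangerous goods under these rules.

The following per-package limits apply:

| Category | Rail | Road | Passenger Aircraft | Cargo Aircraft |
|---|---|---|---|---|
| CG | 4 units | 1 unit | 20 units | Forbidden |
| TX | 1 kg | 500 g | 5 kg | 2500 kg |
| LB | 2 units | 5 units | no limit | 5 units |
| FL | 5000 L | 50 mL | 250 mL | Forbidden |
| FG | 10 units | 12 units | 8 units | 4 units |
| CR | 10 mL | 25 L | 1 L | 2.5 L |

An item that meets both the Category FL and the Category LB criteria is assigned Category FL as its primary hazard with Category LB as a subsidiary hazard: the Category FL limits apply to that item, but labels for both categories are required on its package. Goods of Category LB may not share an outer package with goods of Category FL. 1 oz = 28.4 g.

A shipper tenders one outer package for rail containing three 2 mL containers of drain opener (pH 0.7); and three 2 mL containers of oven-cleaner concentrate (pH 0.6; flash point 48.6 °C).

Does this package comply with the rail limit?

No

pH 0.7 meets the Category CR criterion (Corrosive), so the drain opener is Category CR.
With pH 0.6 (≤ 1.5), the oven-cleaner concentrate falls in Category CR.
Category CR net quantity: (three 2 mL containers = 6 mL) + (three 2 mL containers = 6 mL) = 12 mL.
12 mL exceeds the rail limit of 10 mL for Category CR.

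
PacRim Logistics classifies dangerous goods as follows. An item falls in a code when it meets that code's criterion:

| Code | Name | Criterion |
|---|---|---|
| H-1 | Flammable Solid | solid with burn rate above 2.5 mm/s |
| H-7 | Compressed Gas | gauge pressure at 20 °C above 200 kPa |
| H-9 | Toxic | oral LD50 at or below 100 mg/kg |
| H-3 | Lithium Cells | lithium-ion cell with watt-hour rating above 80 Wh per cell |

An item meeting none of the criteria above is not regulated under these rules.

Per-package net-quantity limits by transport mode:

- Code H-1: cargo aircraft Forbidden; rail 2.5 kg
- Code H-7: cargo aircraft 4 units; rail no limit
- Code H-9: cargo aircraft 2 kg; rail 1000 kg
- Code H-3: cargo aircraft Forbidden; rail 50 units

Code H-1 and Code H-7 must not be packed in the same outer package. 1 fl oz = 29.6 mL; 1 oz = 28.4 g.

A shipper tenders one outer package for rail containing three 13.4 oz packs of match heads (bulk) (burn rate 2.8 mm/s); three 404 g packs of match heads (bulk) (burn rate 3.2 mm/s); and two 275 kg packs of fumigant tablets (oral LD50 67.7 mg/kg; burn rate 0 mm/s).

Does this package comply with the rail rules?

The match heads (bulk) have burn rate 2.8 mm/s, which is > 2.5 mm/s, so they are Code H-1 (Flammable Solid).
Burn rate 3.2 mm/s meets the Code H-1 criterion (Flammable Solid), so the match heads (bulk) are Code H-1.
The fumigant tablets have oral LD50 67.7 mg/kg, which is ≤ 100 mg/kg, so they are Code H-9 (Toxic).
Total Code H-1: (three 13.4 oz packs = 1141.68 g) + (three 404 g packs = 1.212 kg) = 2353.68 g.
2353.68 g ≤ 2.5 kg (rail limit, Code H-1) — within limit.
Code H-9 quantity: two 275 kg packs = 550 kg.
550 kg is within the rail limit of 1000 kg for Code H-9.
The segregation rule (Code H-1 with Code H-7) does not apply to Code H-1 with Code H-9.
Every hazard code is within its rail limit and no segregation rule is violated.

Yes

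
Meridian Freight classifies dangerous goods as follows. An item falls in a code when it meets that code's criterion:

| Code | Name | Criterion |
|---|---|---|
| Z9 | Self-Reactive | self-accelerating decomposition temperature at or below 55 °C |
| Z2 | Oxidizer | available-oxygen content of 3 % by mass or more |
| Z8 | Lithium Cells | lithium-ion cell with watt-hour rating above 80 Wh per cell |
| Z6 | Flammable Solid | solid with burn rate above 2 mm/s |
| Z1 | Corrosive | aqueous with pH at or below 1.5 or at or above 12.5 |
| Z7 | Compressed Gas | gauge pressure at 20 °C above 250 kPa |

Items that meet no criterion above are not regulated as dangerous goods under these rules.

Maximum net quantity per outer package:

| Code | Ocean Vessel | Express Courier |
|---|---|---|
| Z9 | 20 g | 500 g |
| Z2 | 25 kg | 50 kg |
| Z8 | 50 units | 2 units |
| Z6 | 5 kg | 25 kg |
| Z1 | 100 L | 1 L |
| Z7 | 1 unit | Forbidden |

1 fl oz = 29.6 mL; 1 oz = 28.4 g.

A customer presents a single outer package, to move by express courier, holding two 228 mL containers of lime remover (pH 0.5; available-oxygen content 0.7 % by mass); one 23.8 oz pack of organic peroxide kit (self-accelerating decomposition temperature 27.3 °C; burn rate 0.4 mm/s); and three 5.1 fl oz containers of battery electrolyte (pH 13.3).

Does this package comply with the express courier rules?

No

pH 0.5 meets the Code Z1 criterion (Corrosive), so the lime remover is Code Z1.
With self-accelerating decomposition temperature 27.3 °C (≤ 55 °C), the organic peroxide kit falls in Code Z9.
With pH 13.3 (≥ 12.5), the battery electrolyte falls in Code Z1.
Total Code Z1: (two 228 mL containers = 456 mL) + (three 5.1 fl oz containers = 452.88 mL) = 908.88 mL.
908.88 mL ≤ 1 L (express courier limit, Code Z1) — within limit.
Code Z9 quantity: one 23.8 oz pack = 675.92 g.
675.92 g > 500 g (express courier limit, Code Z9) — over the limit.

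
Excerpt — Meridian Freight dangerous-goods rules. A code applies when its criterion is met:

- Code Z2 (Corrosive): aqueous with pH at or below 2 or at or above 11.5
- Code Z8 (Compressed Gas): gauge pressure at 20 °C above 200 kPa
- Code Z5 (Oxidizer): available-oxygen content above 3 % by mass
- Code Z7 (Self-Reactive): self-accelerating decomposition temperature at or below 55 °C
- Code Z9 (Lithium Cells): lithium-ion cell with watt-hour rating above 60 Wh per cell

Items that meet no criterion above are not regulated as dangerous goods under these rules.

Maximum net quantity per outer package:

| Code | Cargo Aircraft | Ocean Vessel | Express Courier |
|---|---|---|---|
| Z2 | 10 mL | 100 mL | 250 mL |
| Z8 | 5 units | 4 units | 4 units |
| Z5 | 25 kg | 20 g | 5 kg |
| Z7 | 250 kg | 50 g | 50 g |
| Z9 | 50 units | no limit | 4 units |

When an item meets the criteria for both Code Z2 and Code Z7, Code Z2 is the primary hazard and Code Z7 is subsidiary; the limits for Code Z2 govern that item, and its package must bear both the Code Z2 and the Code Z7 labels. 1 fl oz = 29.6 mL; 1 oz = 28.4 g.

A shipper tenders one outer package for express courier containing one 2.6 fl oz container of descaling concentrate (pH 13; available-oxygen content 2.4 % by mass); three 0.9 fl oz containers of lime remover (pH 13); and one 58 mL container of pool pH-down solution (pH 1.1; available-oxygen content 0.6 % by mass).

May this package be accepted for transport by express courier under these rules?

Yes

The descaling concentrate has pH 13, which is ≥ 11.5, so it is Code Z2 (Corrosive).
pH 13 meets the Code Z2 criterion (Corrosive), so the lime remover is Code Z2.
The pool pH-down solution has pH 1.1, which is ≤ 2, so it is Code Z2 (Corrosive).
Code Z2 net quantity: (one 2.6 fl oz container = 76.96 mL) + (three 0.9 fl oz containers = 79.92 mL) + 58 mL = 214.88 mL.
214.88 mL is within the express courier limit of 250 mL for Code Z2.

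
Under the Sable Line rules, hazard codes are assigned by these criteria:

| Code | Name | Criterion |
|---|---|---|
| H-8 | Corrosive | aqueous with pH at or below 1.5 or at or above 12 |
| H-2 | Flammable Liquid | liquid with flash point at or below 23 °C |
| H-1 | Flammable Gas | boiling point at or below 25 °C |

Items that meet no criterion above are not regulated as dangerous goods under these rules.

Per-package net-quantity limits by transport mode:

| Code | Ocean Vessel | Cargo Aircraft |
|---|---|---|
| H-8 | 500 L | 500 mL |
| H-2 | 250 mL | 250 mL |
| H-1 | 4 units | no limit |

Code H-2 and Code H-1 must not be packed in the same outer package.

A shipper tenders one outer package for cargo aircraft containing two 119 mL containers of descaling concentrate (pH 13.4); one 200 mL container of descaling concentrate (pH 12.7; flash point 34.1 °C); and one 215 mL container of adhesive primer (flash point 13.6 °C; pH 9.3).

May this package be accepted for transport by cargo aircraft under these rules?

Yes

With pH 13.4 (≥ 12), the descaling concentrate falls in Code H-8.
Descaling concentrate: pH 12.7 ≥ 12 → Code H-8 (Corrosive).
Adhesive primer: flash point 13.6 °C ≤ 23 °C → Code H-2 (Flammable Liquid).
Total Code H-8: (two 119 mL containers = 238 mL) + 200 mL = 438 mL.
That is within the Code H-8 cargo aircraft limit of 500 mL.
Code H-2 quantity: 215 mL.
215 mL ≤ 250 mL (cargo aircraft limit, Code H-2) — within limit.
The segregation rule (Code H-2 with Code H-1) does not apply to Code H-8 with Code H-2.
Every hazard code is within its cargo aircraft limit and no segregation rule is violated.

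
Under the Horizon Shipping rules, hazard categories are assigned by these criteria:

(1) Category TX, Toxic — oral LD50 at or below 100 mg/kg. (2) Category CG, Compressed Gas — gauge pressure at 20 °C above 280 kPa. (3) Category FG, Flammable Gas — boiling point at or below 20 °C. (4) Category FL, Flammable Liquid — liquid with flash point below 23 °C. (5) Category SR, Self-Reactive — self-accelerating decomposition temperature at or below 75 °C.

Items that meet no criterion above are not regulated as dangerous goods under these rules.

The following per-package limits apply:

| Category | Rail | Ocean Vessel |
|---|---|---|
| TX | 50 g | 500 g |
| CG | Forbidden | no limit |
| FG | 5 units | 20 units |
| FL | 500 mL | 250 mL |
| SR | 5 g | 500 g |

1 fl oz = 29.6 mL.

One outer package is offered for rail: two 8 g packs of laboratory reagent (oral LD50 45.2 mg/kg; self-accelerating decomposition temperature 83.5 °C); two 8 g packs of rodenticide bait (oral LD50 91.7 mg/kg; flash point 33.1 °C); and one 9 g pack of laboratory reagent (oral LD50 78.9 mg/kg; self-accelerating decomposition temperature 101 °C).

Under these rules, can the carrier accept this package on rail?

With oral LD50 45.2 mg/kg (≤ 100 mg/kg), the laboratory reagent falls in Category TX.
With oral LD50 91.7 mg/kg (≤ 100 mg/kg), the rodenticide bait falls in Category TX.
The laboratory reagent has oral LD50 78.9 mg/kg, which is ≤ 100 mg/kg, so it is Category TX (Toxic).
Category TX net quantity: (two 8 g packs = 16 g) + (two 8 g packs = 16 g) + 9 g = 41 g.
41 g is within the rail limit of 50 g for Category TX.

Yes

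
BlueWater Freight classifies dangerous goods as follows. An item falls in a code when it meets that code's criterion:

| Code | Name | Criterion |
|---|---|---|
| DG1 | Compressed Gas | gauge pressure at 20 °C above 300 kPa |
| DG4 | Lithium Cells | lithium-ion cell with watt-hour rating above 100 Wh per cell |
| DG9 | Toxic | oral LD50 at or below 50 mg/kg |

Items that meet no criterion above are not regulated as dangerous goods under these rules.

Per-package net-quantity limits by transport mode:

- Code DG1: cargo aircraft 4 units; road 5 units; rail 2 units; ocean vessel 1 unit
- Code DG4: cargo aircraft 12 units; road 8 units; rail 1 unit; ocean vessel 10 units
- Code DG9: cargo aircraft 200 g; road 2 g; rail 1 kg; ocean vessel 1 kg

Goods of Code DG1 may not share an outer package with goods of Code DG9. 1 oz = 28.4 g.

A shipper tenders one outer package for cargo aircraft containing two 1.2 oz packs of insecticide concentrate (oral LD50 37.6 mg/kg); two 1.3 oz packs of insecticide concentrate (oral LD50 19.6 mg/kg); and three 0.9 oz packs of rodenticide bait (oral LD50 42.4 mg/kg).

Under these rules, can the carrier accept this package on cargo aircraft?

No

Oral LD50 37.6 mg/kg meets the Code DG9 criterion (Toxic), so the insecticide concentrate is Code DG9.
With oral LD50 19.6 mg/kg (≤ 50 mg/kg), the insecticide concentrate falls in Code DG9.
Oral LD50 42.4 mg/kg meets the Code DG9 criterion (Toxic), so the rodenticide bait is Code DG9.
Total Code DG9: (two 1.2 oz packs = 68.16 g) + (two 1.3 oz packs = 73.84 g) + (three 0.9 oz packs = 76.68 g) = 218.68 g.
That exceeds the Code DG9 cargo aircraft limit of 200 g.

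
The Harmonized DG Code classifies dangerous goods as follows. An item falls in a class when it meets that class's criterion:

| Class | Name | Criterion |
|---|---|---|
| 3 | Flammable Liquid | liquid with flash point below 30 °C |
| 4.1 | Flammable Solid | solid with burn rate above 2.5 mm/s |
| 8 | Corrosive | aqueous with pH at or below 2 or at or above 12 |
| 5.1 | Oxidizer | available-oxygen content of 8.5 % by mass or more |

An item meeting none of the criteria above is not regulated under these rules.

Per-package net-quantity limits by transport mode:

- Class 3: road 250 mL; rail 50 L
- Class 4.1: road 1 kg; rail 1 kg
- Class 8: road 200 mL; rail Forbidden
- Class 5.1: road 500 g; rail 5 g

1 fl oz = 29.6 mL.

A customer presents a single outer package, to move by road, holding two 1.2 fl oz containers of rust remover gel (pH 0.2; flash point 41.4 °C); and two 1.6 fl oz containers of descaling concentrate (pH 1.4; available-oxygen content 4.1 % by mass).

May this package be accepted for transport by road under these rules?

Rust remover gel: pH 0.2 ≤ 2 → Class 8 (Corrosive).
pH 1.4 meets the Class 8 criterion (Corrosive), so the descaling concentrate is Class 8.
Total Class 8: (two 1.2 fl oz containers = 71.04 mL) + (two 1.6 fl oz containers = 94.72 mL) = 165.76 mL.
165.76 mL is within the road limit of 200 mL for Class 8.

Yes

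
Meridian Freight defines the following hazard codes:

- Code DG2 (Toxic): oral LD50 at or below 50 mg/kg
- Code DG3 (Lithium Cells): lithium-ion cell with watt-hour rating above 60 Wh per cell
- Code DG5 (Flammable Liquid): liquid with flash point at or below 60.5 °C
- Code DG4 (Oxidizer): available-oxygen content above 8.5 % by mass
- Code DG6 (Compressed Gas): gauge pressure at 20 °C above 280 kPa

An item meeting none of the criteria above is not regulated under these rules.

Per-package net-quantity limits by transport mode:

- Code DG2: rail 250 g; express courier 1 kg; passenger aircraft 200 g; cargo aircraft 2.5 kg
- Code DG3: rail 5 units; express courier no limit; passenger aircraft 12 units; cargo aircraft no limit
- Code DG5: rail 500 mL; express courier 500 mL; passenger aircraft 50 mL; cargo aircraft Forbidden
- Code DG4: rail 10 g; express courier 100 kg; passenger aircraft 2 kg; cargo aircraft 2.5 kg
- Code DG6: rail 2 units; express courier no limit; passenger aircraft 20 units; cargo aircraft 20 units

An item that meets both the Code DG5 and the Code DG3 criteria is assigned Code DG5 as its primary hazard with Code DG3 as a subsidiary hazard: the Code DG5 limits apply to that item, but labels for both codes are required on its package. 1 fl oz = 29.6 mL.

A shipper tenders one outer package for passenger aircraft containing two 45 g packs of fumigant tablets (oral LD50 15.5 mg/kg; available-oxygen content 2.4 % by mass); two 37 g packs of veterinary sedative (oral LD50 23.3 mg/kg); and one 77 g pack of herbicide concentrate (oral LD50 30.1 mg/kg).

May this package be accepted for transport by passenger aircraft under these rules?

Oral LD50 15.5 mg/kg meets the Code DG2 criterion (Toxic), so the fumigant tablets are Code DG2.
Veterinary sedative: oral LD50 23.3 mg/kg ≤ 50 mg/kg → Code DG2 (Toxic).
Herbicide concentrate: oral LD50 30.1 mg/kg ≤ 50 mg/kg → Code DG2 (Toxic).
Total Code DG2: (two 45 g packs = 90 g) + (two 37 g packs = 74 g) + 77 g = 241 g.
241 g exceeds the passenger aircraft limit of 200 g for Code DG2.

No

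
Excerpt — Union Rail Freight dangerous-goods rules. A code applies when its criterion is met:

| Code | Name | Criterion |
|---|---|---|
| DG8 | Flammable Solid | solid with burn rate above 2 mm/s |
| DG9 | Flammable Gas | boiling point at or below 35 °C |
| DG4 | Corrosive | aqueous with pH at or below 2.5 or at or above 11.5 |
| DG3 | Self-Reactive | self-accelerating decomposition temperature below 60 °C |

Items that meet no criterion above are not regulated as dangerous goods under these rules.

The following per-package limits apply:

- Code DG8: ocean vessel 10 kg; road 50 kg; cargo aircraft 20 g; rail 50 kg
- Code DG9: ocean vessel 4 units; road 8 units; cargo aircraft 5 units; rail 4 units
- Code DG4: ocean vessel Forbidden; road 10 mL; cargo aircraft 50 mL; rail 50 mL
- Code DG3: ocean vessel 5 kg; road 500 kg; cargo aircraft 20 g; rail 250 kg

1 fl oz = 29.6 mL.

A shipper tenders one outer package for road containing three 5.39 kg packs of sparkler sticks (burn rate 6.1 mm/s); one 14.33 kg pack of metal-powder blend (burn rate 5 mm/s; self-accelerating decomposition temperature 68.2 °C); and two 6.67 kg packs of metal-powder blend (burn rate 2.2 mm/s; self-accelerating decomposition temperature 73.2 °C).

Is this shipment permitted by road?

The sparkler sticks have burn rate 6.1 mm/s, which is > 2 mm/s, so they are Code DG8 (Flammable Solid).
With burn rate 5 mm/s (> 2 mm/s), the metal-powder blend falls in Code DG8.
The metal-powder blend has burn rate 2.2 mm/s, which is > 2 mm/s, so it is Code DG8 (Flammable Solid).
Total Code DG8: (three 5.39 kg packs = 16.17 kg) + 14.33 kg + (two 6.67 kg packs = 13.34 kg) = 43.84 kg.
43.84 kg ≤ 50 kg (road limit, Code DG8) — within limit.

Yes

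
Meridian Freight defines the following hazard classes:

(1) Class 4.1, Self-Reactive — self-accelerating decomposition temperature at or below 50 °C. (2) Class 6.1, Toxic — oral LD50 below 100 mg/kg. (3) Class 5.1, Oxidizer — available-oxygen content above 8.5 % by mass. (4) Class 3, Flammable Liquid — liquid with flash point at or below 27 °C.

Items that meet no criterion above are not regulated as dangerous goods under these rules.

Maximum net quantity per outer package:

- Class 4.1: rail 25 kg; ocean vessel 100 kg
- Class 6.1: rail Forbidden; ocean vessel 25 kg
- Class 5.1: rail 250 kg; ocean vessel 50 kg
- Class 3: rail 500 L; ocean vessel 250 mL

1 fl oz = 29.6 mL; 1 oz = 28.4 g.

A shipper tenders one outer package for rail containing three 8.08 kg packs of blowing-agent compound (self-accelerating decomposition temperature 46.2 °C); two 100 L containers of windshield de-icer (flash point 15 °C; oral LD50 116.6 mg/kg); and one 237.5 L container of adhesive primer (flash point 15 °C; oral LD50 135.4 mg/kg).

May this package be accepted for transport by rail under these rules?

Yes

With self-accelerating decomposition temperature 46.2 °C (≤ 50 °C), the blowing-agent compound falls in Class 4.1.
Flash point 15 °C meets the Class 3 criterion (Flammable Liquid), so the windshield de-icer is Class 3.
With flash point 15 °C (≤ 27 °C), the adhesive primer falls in Class 3.
Class 3 net quantity: (two 100 L containers = 200 L) + 237.5 L = 437.5 L.
That is within the Class 3 rail limit of 500 L.
Class 4.1 quantity: three 8.08 kg packs = 24.24 kg.
That is within the Class 4.1 rail limit of 25 kg.
Every hazard class is within its rail limit and no segregation rule is violated.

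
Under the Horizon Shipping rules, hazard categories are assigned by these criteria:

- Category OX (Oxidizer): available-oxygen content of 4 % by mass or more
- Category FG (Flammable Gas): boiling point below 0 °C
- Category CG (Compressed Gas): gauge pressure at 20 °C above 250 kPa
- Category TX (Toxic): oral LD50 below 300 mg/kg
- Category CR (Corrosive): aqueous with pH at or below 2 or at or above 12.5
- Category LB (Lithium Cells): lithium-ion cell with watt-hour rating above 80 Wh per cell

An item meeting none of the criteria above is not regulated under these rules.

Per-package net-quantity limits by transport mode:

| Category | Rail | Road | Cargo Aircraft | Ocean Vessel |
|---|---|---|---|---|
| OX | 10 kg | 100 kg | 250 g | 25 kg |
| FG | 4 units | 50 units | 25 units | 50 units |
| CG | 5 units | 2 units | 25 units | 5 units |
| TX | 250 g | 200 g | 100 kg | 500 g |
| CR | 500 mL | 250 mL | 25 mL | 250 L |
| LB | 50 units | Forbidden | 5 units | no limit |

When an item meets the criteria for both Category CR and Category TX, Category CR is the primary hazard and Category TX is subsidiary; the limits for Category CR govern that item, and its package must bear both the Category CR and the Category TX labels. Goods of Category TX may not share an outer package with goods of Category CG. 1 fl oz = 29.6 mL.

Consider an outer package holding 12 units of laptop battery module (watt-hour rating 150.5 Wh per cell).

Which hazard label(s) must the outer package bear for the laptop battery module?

Category LB

The laptop battery module has watt-hour rating 150.5 Wh per cell, which is > 80 Wh per cell, so it is Category LB (Lithium Cells).
Only the Category LB label is required.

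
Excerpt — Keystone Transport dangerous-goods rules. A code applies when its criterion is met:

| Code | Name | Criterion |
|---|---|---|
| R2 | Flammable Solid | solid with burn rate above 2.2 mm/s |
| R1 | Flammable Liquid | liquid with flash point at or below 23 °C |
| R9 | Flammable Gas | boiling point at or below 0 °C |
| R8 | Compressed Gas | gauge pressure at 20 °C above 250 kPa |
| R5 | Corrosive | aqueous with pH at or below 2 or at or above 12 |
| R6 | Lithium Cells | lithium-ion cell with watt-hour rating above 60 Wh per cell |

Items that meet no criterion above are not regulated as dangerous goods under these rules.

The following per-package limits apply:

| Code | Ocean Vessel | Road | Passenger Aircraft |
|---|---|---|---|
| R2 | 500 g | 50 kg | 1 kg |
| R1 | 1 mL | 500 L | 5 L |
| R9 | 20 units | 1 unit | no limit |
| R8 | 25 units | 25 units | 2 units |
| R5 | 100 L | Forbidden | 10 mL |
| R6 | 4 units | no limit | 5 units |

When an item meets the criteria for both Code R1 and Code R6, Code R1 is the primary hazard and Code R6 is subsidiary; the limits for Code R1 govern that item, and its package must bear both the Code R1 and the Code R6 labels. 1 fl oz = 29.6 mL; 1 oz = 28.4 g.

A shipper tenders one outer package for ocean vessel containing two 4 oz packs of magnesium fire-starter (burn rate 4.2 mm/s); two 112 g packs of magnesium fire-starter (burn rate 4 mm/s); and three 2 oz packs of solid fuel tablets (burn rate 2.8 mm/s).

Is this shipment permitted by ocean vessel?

No

Magnesium fire-starter: burn rate 4.2 mm/s > 2.2 mm/s → Code R2 (Flammable Solid).
Burn rate 4 mm/s meets the Code R2 criterion (Flammable Solid), so the magnesium fire-starter is Code R2.
With burn rate 2.8 mm/s (> 2.2 mm/s), the solid fuel tablets fall in Code R2.
Total Code R2: (two 4 oz packs = 227.2 g) + (two 112 g packs = 224 g) + (three 2 oz packs = 170.4 g) = 621.6 g.
That exceeds the Code R2 ocean vessel limit of 500 g.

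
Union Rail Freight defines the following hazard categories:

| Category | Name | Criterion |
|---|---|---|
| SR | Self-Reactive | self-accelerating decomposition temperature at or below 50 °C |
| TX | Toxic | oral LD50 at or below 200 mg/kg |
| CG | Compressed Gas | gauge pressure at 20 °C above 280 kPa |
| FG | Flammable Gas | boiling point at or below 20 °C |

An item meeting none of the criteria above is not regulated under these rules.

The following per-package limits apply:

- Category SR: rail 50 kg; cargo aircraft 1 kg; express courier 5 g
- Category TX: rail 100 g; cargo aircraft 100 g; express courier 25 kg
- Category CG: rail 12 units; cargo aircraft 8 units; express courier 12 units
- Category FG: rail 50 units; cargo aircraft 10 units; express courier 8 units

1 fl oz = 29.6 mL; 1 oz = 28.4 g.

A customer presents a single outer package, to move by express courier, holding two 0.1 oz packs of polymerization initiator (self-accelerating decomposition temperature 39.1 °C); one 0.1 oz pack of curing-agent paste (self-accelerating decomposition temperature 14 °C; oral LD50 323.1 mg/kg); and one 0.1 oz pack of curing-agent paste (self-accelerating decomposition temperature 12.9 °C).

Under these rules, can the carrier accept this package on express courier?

The polymerization initiator has self-accelerating decomposition temperature 39.1 °C, which is ≤ 50 °C, so it is Category SR (Self-Reactive).
Self-accelerating decomposition temperature 14 °C meets the Category SR criterion (Self-Reactive), so the curing-agent paste is Category SR.
The curing-agent paste has self-accelerating decomposition temperature 12.9 °C, which is ≤ 50 °C, so it is Category SR (Self-Reactive).
Total Category SR: (two 0.1 oz packs = 5.68 g) + (one 0.1 oz pack = 2.84 g) + (one 0.1 oz pack = 2.84 g) = 11.36 g.
11.36 g exceeds the express courier limit of 5 g for Category SR.

No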